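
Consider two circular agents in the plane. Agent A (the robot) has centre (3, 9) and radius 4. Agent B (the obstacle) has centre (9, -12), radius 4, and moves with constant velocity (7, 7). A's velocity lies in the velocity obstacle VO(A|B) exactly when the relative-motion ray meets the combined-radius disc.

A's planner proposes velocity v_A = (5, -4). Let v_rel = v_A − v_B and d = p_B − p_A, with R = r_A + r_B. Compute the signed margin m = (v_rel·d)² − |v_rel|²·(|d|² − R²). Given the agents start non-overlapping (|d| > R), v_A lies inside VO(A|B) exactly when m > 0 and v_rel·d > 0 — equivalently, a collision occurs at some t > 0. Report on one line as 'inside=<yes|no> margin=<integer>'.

d = (6, -21),  |d|² = 477;  R = 4+4 = 8,  c = 477−8² = 413
v_rel = (-2, -11),  |v_rel|² = 125;  v_rel·d = (-2)·(6) + (-11)·(-21) = 219
125·t² − 438·t + 413 = 0  ⇒  m = 219² − 125·413 = -3664
m = -3664 < 0,  v_rel·d = 219 > 0  ⇒  outside

inside=no margin=-3664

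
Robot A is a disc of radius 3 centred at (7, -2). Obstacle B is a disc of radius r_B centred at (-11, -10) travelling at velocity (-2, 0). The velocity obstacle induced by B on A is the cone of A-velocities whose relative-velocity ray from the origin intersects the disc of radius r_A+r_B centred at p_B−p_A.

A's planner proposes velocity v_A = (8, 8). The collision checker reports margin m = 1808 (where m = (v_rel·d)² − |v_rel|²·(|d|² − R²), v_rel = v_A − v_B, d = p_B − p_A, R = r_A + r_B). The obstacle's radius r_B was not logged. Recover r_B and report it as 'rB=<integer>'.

m = 1808
d = (-18, -8);  v_rel = (10, 8),  |v_rel|² = 164
v_rel×d = (10)·(-8) − (8)·(-18) = 64
since m = R²·164 − 64²:  R² = (4096 + 1808) / 164 = 36
R = √36 = 6  ⇒  r_B = 6 − 3 = 3

rB=3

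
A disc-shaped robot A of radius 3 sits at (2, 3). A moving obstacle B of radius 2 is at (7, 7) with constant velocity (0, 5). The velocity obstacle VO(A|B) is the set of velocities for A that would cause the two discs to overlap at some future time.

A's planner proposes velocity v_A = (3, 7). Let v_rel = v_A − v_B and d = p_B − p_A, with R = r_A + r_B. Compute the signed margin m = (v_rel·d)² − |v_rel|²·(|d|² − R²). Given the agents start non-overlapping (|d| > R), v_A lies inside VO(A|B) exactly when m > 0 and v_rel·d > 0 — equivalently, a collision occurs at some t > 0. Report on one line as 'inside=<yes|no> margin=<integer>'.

d = (5, 4),  |d|² = 41;  R = 3+2 = 5,  c = 41−5² = 16
v_rel = (3, 2),  |v_rel|² = 13;  v_rel·d = (3)·(5) + (2)·(4) = 23
13·t² − 46·t + 16 = 0  ⇒  m = 23² − 13·16 = 321
m = 321 > 0,  v_rel·d = 23 > 0  ⇒  inside

inside=yes margin=321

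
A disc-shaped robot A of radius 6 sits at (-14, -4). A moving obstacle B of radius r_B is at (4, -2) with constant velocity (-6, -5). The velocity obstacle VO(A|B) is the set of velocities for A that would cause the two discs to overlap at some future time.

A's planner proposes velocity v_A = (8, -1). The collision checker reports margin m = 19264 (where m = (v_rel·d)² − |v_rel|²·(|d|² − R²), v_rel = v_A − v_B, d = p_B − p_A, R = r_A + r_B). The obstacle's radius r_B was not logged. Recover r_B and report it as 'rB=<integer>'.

m = 19264
d = (18, 2);  v_rel = (14, 4),  |v_rel|² = 212
v_rel×d = (14)·(2) − (4)·(18) = -44
since m = R²·212 − (-44)²:  R² = (1936 + 19264) / 212 = 100
R = √100 = 10  ⇒  r_B = 10 − 6 = 4

rB=4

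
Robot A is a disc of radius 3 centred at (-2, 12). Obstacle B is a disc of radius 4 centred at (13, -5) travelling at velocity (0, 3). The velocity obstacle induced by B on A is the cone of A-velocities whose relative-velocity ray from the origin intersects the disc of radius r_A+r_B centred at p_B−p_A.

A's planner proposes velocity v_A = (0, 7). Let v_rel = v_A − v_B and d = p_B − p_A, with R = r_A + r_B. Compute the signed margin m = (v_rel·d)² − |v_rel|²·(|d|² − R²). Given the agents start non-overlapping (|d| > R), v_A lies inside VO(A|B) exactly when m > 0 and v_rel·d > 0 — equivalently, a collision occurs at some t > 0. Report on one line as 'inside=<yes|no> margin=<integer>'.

d = (15, -17),  |d|² = 514;  R = 3+4 = 7,  c = 514−7² = 465
v_rel = (0, 4),  |v_rel|² = 16;  v_rel·d = (0)·(15) + (4)·(-17) = -68
16·t² + 136·t + 465 = 0  ⇒  m = (-68)² − 16·465 = -2816
m = -2816 < 0,  v_rel·d = -68 < 0  ⇒  outside

inside=no margin=-2816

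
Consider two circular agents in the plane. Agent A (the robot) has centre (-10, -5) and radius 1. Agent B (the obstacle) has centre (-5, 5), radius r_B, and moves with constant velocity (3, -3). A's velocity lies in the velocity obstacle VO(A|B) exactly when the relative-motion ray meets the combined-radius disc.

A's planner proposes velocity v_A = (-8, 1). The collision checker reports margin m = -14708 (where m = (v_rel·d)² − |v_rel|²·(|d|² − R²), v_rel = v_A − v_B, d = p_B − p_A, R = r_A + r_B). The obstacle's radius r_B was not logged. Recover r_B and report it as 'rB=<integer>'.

m = -14708
d = (5, 10);  v_rel = (-11, 4),  |v_rel|² = 137
v_rel×d = (-11)·(10) − (4)·(5) = -130
since m = R²·137 − (-130)²:  R² = (16900 + -14708) / 137 = 16
R = √16 = 4  ⇒  r_B = 4 − 1 = 3

rB=3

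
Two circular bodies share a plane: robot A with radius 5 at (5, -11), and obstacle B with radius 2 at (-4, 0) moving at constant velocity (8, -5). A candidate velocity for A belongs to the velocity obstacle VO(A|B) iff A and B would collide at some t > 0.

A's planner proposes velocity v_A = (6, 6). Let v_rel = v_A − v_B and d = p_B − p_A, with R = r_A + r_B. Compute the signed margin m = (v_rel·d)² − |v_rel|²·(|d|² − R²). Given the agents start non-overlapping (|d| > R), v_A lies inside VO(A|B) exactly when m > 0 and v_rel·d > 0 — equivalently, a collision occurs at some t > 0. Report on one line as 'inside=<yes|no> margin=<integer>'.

d = (-9, 11),  |d|² = 202;  R = 5+2 = 7,  c = 202−7² = 153
v_rel = (-2, 11),  |v_rel|² = 125;  v_rel·d = (-2)·(-9) + (11)·(11) = 139
125·t² − 278·t + 153 = 0  ⇒  m = 139² − 125·153 = 196
m = 196 > 0,  v_rel·d = 139 > 0  ⇒  inside

inside=yes margin=196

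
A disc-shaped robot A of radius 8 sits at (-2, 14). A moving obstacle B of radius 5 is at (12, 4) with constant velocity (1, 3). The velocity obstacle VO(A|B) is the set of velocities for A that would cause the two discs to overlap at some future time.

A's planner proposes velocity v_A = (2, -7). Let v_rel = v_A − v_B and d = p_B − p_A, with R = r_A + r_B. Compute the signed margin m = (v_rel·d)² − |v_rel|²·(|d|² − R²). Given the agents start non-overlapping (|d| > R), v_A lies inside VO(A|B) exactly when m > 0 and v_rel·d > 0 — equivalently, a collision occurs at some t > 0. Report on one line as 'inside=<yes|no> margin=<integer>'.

d = (14, -10),  |d|² = 296;  R = 8+5 = 13,  c = 296−13² = 127
v_rel = (1, -10),  |v_rel|² = 101;  v_rel·d = (1)·(14) + (-10)·(-10) = 114
101·t² − 228·t + 127 = 0  ⇒  m = 114² − 101·127 = 169
m = 169 > 0,  v_rel·d = 114 > 0  ⇒  inside

inside=yes margin=169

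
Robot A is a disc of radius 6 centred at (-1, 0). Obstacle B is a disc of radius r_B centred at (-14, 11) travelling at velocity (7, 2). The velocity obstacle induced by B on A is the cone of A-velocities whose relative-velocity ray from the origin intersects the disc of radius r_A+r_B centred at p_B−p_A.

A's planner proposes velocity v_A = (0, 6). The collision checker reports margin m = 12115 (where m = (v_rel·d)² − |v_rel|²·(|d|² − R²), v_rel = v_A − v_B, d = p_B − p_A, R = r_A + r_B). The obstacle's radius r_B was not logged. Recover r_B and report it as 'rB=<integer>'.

m = 12115
d = (-13, 11);  v_rel = (-7, 4),  |v_rel|² = 65
v_rel×d = (-7)·(11) − (4)·(-13) = -25
since m = R²·65 − (-25)²:  R² = (625 + 12115) / 65 = 196
R = √196 = 14  ⇒  r_B = 14 − 6 = 8

rB=8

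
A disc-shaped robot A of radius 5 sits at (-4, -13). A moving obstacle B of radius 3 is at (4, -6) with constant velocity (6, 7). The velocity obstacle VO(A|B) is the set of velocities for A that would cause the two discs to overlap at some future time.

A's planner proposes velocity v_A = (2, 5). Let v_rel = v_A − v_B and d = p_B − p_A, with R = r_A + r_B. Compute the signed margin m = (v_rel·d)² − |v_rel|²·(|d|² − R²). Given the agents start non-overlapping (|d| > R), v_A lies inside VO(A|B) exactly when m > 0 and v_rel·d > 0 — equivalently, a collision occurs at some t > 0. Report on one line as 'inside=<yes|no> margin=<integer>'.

d = (8, 7),  |d|² = 113;  R = 5+3 = 8,  c = 113−8² = 49
v_rel = (-4, -2),  |v_rel|² = 20;  v_rel·d = (-4)·(8) + (-2)·(7) = -46
20·t² + 92·t + 49 = 0  ⇒  m = (-46)² − 20·49 = 1136
m = 1136 > 0,  v_rel·d = -46 < 0  ⇒  outside

inside=no margin=1136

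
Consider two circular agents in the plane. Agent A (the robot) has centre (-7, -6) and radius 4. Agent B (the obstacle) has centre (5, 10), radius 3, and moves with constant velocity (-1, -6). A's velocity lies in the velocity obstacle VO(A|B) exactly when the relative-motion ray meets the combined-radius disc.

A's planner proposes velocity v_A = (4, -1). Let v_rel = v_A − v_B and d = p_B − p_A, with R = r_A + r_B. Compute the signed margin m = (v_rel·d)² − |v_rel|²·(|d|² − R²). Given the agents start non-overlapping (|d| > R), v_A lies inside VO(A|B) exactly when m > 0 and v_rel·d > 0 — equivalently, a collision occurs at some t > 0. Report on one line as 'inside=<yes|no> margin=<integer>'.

d = (12, 16),  |d|² = 400;  R = 4+3 = 7,  c = 400−7² = 351
v_rel = (5, 5),  |v_rel|² = 50;  v_rel·d = (5)·(12) + (5)·(16) = 140
50·t² − 280·t + 351 = 0  ⇒  m = 140² − 50·351 = 2050
m = 2050 > 0,  v_rel·d = 140 > 0  ⇒  inside

inside=yes margin=2050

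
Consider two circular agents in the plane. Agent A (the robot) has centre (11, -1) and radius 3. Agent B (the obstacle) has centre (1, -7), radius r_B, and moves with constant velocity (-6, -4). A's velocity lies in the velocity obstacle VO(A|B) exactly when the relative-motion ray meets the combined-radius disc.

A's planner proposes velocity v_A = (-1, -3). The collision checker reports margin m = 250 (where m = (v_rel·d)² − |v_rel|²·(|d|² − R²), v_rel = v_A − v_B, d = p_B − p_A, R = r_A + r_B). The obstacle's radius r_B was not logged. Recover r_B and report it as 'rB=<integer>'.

m = 250
d = (-10, -6);  v_rel = (5, 1),  |v_rel|² = 26
v_rel×d = (5)·(-6) − (1)·(-10) = -20
since m = R²·26 − (-20)²:  R² = (400 + 250) / 26 = 25
R = √25 = 5  ⇒  r_B = 5 − 3 = 2

rB=2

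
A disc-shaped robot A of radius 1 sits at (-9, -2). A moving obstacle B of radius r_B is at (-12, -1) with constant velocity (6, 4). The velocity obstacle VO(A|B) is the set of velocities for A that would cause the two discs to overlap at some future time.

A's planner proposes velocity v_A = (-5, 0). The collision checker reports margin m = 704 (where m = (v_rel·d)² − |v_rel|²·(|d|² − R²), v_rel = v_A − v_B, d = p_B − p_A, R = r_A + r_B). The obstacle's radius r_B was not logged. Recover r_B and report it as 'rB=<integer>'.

m = 704
d = (-3, 1);  v_rel = (-11, -4),  |v_rel|² = 137
v_rel×d = (-11)·(1) − (-4)·(-3) = -23
since m = R²·137 − (-23)²:  R² = (529 + 704) / 137 = 9
R = √9 = 3  ⇒  r_B = 3 − 1 = 2

rB=2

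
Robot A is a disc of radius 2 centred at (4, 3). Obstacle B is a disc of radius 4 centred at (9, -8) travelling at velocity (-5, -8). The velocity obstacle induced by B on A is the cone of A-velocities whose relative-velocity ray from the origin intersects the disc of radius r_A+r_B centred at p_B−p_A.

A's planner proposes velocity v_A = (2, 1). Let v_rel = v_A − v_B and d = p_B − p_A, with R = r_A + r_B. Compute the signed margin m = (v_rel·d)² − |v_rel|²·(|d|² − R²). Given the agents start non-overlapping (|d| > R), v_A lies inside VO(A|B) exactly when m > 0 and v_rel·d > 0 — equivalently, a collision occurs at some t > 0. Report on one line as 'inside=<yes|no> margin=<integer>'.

d = (5, -11),  |d|² = 146;  R = 2+4 = 6,  c = 146−6² = 110
v_rel = (7, 9),  |v_rel|² = 130;  v_rel·d = (7)·(5) + (9)·(-11) = -64
130·t² + 128·t + 110 = 0  ⇒  m = (-64)² − 130·110 = -10204
m = -10204 < 0,  v_rel·d = -64 < 0  ⇒  outside

inside=no margin=-10204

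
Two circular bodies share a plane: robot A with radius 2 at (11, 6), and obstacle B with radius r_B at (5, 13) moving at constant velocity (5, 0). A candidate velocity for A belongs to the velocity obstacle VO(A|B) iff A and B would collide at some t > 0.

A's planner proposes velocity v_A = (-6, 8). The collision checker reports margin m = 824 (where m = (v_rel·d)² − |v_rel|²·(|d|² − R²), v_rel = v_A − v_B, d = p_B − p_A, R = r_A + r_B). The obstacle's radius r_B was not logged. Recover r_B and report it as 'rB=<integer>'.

m = 824
d = (-6, 7);  v_rel = (-11, 8),  |v_rel|² = 185
v_rel×d = (-11)·(7) − (8)·(-6) = -29
since m = R²·185 − (-29)²:  R² = (841 + 824) / 185 = 9
R = √9 = 3  ⇒  r_B = 3 − 2 = 1

rB=1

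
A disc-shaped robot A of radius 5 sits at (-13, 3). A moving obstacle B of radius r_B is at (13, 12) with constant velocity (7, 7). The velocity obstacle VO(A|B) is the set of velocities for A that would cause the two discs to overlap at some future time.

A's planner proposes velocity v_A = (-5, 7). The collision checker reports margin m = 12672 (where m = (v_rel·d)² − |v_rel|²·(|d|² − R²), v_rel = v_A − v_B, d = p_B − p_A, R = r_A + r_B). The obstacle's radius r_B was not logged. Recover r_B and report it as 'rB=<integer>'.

m = 12672
d = (26, 9);  v_rel = (-12, 0),  |v_rel|² = 144
v_rel×d = (-12)·(9) − (0)·(26) = -108
since m = R²·144 − (-108)²:  R² = (11664 + 12672) / 144 = 169
R = √169 = 13  ⇒  r_B = 13 − 5 = 8

rB=8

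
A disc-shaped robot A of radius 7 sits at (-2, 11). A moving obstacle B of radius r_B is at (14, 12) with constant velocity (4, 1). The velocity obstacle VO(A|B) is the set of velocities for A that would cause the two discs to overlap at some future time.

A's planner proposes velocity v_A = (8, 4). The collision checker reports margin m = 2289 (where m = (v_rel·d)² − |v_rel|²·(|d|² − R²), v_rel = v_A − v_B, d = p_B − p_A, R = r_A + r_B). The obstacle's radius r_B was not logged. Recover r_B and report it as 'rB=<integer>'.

m = 2289
d = (16, 1);  v_rel = (4, 3),  |v_rel|² = 25
v_rel×d = (4)·(1) − (3)·(16) = -44
since m = R²·25 − (-44)²:  R² = (1936 + 2289) / 25 = 169
R = √169 = 13  ⇒  r_B = 13 − 7 = 6

rB=6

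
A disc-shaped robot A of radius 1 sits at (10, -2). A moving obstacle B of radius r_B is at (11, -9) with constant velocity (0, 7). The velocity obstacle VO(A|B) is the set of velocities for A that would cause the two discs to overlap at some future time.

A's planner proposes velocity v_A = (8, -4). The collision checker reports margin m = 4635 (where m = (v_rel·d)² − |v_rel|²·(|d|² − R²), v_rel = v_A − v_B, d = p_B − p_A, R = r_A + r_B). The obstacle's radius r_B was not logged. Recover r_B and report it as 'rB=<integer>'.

m = 4635
d = (1, -7);  v_rel = (8, -11),  |v_rel|² = 185
v_rel×d = (8)·(-7) − (-11)·(1) = -45
since m = R²·185 − (-45)²:  R² = (2025 + 4635) / 185 = 36
R = √36 = 6  ⇒  r_B = 6 − 1 = 5

rB=5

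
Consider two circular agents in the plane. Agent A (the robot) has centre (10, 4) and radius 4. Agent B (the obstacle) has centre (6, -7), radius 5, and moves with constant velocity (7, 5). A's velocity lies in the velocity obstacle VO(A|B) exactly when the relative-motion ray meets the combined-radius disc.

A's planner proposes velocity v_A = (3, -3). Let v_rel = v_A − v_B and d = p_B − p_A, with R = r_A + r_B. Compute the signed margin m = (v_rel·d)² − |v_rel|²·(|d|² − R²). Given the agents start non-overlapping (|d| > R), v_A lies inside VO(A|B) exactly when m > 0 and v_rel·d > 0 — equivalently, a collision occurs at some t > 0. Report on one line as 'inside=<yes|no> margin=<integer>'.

d = (-4, -11),  |d|² = 137;  R = 4+5 = 9,  c = 137−9² = 56
v_rel = (-4, -8),  |v_rel|² = 80;  v_rel·d = (-4)·(-4) + (-8)·(-11) = 104
80·t² − 208·t + 56 = 0  ⇒  m = 104² − 80·56 = 6336
m = 6336 > 0,  v_rel·d = 104 > 0  ⇒  inside

inside=yes margin=6336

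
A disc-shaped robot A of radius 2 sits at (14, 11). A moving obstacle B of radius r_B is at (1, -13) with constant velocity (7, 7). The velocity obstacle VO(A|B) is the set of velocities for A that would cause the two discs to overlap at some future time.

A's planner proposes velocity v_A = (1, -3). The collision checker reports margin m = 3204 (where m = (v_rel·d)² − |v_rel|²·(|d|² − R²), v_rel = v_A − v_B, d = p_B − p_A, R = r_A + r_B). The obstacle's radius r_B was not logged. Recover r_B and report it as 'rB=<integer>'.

m = 3204
d = (-13, -24);  v_rel = (-6, -10),  |v_rel|² = 136
v_rel×d = (-6)·(-24) − (-10)·(-13) = 14
since m = R²·136 − 14²:  R² = (196 + 3204) / 136 = 25
R = √25 = 5  ⇒  r_B = 5 − 2 = 3

rB=3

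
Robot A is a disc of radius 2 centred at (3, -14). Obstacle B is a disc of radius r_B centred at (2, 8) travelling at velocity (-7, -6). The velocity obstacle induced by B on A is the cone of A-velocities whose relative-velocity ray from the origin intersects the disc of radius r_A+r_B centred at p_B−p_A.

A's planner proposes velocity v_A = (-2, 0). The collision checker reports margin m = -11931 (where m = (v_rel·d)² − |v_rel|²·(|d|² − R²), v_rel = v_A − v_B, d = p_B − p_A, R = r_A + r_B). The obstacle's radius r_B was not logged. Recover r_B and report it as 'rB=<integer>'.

m = -11931
d = (-1, 22);  v_rel = (5, 6),  |v_rel|² = 61
v_rel×d = (5)·(22) − (6)·(-1) = 116
since m = R²·61 − 116²:  R² = (13456 + -11931) / 61 = 25
R = √25 = 5  ⇒  r_B = 5 − 2 = 3

rB=3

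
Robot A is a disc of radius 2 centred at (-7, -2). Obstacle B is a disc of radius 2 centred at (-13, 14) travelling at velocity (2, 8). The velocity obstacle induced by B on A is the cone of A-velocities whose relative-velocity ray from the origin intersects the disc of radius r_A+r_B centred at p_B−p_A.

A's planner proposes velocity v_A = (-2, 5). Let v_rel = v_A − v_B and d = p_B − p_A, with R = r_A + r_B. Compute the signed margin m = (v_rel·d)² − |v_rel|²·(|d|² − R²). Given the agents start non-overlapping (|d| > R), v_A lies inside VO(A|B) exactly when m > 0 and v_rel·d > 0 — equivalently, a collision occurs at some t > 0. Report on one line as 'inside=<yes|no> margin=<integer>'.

d = (-6, 16),  |d|² = 292;  R = 2+2 = 4,  c = 292−4² = 276
v_rel = (-4, -3),  |v_rel|² = 25;  v_rel·d = (-4)·(-6) + (-3)·(16) = -24
25·t² + 48·t + 276 = 0  ⇒  m = (-24)² − 25·276 = -6324
m = -6324 < 0,  v_rel·d = -24 < 0  ⇒  outside

inside=no margin=-6324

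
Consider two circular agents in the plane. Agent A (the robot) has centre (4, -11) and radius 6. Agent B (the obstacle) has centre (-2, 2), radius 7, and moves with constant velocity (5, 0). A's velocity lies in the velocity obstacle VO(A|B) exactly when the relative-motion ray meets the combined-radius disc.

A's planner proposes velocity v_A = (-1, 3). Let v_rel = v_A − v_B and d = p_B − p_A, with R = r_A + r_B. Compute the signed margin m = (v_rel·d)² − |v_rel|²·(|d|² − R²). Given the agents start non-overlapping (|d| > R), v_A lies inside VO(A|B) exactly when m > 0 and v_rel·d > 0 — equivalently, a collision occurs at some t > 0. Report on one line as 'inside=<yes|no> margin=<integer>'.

d = (-6, 13),  |d|² = 205;  R = 6+7 = 13,  c = 205−13² = 36
v_rel = (-6, 3),  |v_rel|² = 45;  v_rel·d = (-6)·(-6) + (3)·(13) = 75
45·t² − 150·t + 36 = 0  ⇒  m = 75² − 45·36 = 4005
m = 4005 > 0,  v_rel·d = 75 > 0  ⇒  inside

inside=yes margin=4005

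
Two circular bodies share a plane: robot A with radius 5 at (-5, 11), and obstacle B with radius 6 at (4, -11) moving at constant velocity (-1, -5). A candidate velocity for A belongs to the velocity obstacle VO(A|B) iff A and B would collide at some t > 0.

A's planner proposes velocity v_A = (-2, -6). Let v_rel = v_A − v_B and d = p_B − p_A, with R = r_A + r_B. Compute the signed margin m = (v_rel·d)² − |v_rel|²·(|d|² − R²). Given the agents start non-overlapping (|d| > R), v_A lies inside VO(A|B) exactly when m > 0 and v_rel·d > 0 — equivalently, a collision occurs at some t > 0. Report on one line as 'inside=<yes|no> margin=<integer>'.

d = (9, -22),  |d|² = 565;  R = 5+6 = 11,  c = 565−11² = 444
v_rel = (-1, -1),  |v_rel|² = 2;  v_rel·d = (-1)·(9) + (-1)·(-22) = 13
2·t² − 26·t + 444 = 0  ⇒  m = 13² − 2·444 = -719
m = -719 < 0,  v_rel·d = 13 > 0  ⇒  outside

inside=no margin=-719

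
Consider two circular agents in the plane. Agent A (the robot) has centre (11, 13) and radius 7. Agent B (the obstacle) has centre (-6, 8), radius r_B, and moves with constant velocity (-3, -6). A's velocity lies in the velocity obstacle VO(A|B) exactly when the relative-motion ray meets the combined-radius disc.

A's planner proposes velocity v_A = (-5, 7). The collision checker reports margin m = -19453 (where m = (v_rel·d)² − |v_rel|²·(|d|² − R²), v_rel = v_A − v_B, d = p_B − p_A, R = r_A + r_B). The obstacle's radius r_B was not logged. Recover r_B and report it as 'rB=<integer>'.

m = -19453
d = (-17, -5);  v_rel = (-2, 13),  |v_rel|² = 173
v_rel×d = (-2)·(-5) − (13)·(-17) = 231
since m = R²·173 − 231²:  R² = (53361 + -19453) / 173 = 196
R = √196 = 14  ⇒  r_B = 14 − 7 = 7

rB=7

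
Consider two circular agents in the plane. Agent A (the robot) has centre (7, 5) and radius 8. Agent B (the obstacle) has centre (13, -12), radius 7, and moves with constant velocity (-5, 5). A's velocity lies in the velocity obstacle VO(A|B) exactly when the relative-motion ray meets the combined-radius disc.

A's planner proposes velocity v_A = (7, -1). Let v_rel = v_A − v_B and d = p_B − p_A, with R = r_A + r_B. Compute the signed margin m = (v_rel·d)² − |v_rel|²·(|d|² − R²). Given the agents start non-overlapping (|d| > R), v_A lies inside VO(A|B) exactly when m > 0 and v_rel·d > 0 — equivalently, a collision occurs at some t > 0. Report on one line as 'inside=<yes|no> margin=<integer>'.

d = (6, -17),  |d|² = 325;  R = 8+7 = 15,  c = 325−15² = 100
v_rel = (12, -6),  |v_rel|² = 180;  v_rel·d = (12)·(6) + (-6)·(-17) = 174
180·t² − 348·t + 100 = 0  ⇒  m = 174² − 180·100 = 12276
m = 12276 > 0,  v_rel·d = 174 > 0  ⇒  inside

inside=yes margin=12276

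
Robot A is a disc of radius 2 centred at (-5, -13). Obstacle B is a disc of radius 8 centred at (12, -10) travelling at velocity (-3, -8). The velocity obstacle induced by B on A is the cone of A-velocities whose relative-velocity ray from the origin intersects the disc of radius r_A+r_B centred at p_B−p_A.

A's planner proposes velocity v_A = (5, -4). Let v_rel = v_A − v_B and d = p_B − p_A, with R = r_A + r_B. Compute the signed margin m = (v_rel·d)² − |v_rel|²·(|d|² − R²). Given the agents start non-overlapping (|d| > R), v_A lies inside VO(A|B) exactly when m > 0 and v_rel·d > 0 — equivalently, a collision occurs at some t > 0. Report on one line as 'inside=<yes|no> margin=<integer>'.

d = (17, 3),  |d|² = 298;  R = 2+8 = 10,  c = 298−10² = 198
v_rel = (8, 4),  |v_rel|² = 80;  v_rel·d = (8)·(17) + (4)·(3) = 148
80·t² − 296·t + 198 = 0  ⇒  m = 148² − 80·198 = 6064
m = 6064 > 0,  v_rel·d = 148 > 0  ⇒  inside

inside=yes margin=6064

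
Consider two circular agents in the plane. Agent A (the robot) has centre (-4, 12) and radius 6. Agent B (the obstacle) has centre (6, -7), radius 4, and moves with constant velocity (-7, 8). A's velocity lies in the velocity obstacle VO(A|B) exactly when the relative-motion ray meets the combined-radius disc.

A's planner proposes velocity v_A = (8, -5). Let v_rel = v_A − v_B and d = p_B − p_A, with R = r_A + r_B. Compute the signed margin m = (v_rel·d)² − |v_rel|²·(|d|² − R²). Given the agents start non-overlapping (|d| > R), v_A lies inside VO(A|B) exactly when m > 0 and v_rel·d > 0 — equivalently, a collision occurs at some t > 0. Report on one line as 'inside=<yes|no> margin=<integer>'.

d = (10, -19),  |d|² = 461;  R = 6+4 = 10,  c = 461−10² = 361
v_rel = (15, -13),  |v_rel|² = 394;  v_rel·d = (15)·(10) + (-13)·(-19) = 397
394·t² − 794·t + 361 = 0  ⇒  m = 397² − 394·361 = 15375
m = 15375 > 0,  v_rel·d = 397 > 0  ⇒  inside

inside=yes margin=15375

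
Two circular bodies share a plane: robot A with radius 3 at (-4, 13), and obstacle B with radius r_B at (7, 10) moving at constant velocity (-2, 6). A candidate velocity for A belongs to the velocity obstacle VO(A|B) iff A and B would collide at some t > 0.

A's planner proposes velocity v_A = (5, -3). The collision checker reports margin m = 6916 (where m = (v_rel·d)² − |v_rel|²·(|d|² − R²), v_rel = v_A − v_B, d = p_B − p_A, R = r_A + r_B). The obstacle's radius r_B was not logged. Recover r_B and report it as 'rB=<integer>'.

m = 6916
d = (11, -3);  v_rel = (7, -9),  |v_rel|² = 130
v_rel×d = (7)·(-3) − (-9)·(11) = 78
since m = R²·130 − 78²:  R² = (6084 + 6916) / 130 = 100
R = √100 = 10  ⇒  r_B = 10 − 3 = 7

rB=7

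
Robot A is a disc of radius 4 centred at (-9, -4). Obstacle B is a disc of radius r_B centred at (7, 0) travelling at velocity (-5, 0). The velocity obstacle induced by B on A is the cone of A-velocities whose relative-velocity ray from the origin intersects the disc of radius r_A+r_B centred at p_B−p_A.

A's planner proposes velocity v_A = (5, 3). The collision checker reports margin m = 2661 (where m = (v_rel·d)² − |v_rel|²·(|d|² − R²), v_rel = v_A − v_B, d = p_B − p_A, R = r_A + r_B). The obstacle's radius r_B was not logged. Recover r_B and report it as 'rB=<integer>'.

m = 2661
d = (16, 4);  v_rel = (10, 3),  |v_rel|² = 109
v_rel×d = (10)·(4) − (3)·(16) = -8
since m = R²·109 − (-8)²:  R² = (64 + 2661) / 109 = 25
R = √25 = 5  ⇒  r_B = 5 − 4 = 1

rB=1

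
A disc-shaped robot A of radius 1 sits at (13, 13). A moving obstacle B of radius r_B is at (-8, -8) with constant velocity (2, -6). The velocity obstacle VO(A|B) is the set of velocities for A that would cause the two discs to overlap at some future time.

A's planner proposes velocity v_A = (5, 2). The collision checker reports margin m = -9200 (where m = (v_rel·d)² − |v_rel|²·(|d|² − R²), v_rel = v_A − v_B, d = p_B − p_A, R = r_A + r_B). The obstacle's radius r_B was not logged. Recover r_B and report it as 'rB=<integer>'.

m = -9200
d = (-21, -21);  v_rel = (3, 8),  |v_rel|² = 73
v_rel×d = (3)·(-21) − (8)·(-21) = 105
since m = R²·73 − 105²:  R² = (11025 + -9200) / 73 = 25
R = √25 = 5  ⇒  r_B = 5 − 1 = 4

rB=4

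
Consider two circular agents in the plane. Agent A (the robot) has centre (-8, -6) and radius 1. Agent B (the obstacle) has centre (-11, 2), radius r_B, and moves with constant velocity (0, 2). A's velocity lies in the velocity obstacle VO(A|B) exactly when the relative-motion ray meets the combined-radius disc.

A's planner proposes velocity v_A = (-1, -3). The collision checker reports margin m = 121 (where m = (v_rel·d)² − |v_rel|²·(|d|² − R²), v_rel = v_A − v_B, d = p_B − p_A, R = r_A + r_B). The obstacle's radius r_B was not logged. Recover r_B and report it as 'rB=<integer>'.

m = 121
d = (-3, 8);  v_rel = (-1, -5),  |v_rel|² = 26
v_rel×d = (-1)·(8) − (-5)·(-3) = -23
since m = R²·26 − (-23)²:  R² = (529 + 121) / 26 = 25
R = √25 = 5  ⇒  r_B = 5 − 1 = 4

rB=4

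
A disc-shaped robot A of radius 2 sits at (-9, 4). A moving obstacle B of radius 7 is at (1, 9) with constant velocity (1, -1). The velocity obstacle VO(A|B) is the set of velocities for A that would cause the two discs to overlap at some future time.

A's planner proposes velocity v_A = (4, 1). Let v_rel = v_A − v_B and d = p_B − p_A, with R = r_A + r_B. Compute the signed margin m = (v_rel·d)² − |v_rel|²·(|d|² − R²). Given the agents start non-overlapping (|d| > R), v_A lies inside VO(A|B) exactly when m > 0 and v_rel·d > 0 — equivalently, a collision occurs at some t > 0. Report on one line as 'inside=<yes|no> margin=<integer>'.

d = (10, 5),  |d|² = 125;  R = 2+7 = 9,  c = 125−9² = 44
v_rel = (3, 2),  |v_rel|² = 13;  v_rel·d = (3)·(10) + (2)·(5) = 40
13·t² − 80·t + 44 = 0  ⇒  m = 40² − 13·44 = 1028
m = 1028 > 0,  v_rel·d = 40 > 0  ⇒  inside

inside=yes margin=1028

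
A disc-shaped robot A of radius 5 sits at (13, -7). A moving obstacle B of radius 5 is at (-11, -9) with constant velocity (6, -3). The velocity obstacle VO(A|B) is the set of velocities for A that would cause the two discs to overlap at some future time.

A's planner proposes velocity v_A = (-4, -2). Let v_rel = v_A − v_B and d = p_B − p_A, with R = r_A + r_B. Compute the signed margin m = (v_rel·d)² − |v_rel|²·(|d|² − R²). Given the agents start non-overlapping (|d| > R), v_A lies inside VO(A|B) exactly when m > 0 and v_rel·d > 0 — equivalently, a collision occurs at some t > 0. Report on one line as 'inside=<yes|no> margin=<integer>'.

d = (-24, -2),  |d|² = 580;  R = 5+5 = 10,  c = 580−10² = 480
v_rel = (-10, 1),  |v_rel|² = 101;  v_rel·d = (-10)·(-24) + (1)·(-2) = 238
101·t² − 476·t + 480 = 0  ⇒  m = 238² − 101·480 = 8164
m = 8164 > 0,  v_rel·d = 238 > 0  ⇒  inside

inside=yes margin=8164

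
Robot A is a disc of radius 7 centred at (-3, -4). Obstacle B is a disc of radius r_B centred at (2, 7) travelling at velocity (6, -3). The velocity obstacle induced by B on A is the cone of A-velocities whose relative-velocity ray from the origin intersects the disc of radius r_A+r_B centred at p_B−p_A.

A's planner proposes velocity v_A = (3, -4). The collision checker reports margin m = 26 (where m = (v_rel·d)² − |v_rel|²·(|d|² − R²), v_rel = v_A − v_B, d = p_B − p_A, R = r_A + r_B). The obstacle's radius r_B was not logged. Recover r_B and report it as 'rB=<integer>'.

m = 26
d = (5, 11);  v_rel = (-3, -1),  |v_rel|² = 10
v_rel×d = (-3)·(11) − (-1)·(5) = -28
since m = R²·10 − (-28)²:  R² = (784 + 26) / 10 = 81
R = √81 = 9  ⇒  r_B = 9 − 7 = 2

rB=2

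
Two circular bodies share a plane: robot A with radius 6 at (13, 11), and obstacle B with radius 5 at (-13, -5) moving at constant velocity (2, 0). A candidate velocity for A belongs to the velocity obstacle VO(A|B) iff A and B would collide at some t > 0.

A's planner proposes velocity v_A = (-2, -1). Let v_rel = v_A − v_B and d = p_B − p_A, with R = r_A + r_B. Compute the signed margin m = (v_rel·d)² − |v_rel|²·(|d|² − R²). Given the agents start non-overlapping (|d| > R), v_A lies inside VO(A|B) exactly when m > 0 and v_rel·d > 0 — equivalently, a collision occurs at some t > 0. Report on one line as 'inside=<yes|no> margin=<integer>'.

d = (-26, -16),  |d|² = 932;  R = 6+5 = 11,  c = 932−11² = 811
v_rel = (-4, -1),  |v_rel|² = 17;  v_rel·d = (-4)·(-26) + (-1)·(-16) = 120
17·t² − 240·t + 811 = 0  ⇒  m = 120² − 17·811 = 613
m = 613 > 0,  v_rel·d = 120 > 0  ⇒  inside

inside=yes margin=613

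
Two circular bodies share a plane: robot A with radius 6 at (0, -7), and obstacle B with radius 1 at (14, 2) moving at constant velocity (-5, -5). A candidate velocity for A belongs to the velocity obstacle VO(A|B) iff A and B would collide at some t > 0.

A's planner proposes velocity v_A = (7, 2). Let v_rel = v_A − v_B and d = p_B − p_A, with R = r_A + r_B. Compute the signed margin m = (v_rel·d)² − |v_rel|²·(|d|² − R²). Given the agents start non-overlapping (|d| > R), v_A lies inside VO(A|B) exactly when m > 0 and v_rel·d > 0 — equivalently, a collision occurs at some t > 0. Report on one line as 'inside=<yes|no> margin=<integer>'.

d = (14, 9),  |d|² = 277;  R = 6+1 = 7,  c = 277−7² = 228
v_rel = (12, 7),  |v_rel|² = 193;  v_rel·d = (12)·(14) + (7)·(9) = 231
193·t² − 462·t + 228 = 0  ⇒  m = 231² − 193·228 = 9357
m = 9357 > 0,  v_rel·d = 231 > 0  ⇒  inside

inside=yes margin=9357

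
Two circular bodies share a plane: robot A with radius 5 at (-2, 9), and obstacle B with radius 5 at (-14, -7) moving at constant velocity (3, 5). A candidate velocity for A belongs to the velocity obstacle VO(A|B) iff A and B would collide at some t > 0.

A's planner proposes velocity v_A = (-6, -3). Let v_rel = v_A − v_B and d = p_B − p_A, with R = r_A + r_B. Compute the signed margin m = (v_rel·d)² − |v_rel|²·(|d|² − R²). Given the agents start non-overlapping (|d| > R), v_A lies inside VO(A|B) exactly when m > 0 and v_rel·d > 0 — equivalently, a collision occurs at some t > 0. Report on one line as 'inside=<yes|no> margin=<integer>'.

d = (-12, -16),  |d|² = 400;  R = 5+5 = 10,  c = 400−10² = 300
v_rel = (-9, -8),  |v_rel|² = 145;  v_rel·d = (-9)·(-12) + (-8)·(-16) = 236
145·t² − 472·t + 300 = 0  ⇒  m = 236² − 145·300 = 12196
m = 12196 > 0,  v_rel·d = 236 > 0  ⇒  inside

inside=yes margin=12196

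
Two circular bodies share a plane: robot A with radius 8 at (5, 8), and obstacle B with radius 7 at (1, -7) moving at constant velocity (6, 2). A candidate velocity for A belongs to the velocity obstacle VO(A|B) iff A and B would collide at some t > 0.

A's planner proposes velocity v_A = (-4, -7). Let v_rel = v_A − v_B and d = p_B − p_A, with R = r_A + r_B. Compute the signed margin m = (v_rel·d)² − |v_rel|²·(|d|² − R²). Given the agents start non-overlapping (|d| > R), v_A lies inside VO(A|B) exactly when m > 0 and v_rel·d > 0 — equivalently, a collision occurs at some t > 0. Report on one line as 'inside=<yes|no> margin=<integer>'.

d = (-4, -15),  |d|² = 241;  R = 8+7 = 15,  c = 241−15² = 16
v_rel = (-10, -9),  |v_rel|² = 181;  v_rel·d = (-10)·(-4) + (-9)·(-15) = 175
181·t² − 350·t + 16 = 0  ⇒  m = 175² − 181·16 = 27729
m = 27729 > 0,  v_rel·d = 175 > 0  ⇒  inside

inside=yes margin=27729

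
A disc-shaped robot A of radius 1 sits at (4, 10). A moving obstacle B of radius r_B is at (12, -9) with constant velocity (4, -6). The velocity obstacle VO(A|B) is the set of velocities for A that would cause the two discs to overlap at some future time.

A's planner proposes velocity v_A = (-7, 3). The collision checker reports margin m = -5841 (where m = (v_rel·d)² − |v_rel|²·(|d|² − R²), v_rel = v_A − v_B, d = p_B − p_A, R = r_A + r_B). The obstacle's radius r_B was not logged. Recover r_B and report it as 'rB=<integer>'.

m = -5841
d = (8, -19);  v_rel = (-11, 9),  |v_rel|² = 202
v_rel×d = (-11)·(-19) − (9)·(8) = 137
since m = R²·202 − 137²:  R² = (18769 + -5841) / 202 = 64
R = √64 = 8  ⇒  r_B = 8 − 1 = 7

rB=7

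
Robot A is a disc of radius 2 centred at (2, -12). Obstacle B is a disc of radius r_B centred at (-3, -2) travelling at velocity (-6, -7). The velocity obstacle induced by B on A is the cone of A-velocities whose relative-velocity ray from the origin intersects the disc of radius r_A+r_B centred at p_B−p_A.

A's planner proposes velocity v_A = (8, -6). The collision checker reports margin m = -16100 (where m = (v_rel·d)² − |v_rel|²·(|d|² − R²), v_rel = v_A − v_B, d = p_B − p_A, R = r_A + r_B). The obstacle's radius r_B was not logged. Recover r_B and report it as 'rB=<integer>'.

m = -16100
d = (-5, 10);  v_rel = (14, 1),  |v_rel|² = 197
v_rel×d = (14)·(10) − (1)·(-5) = 145
since m = R²·197 − 145²:  R² = (21025 + -16100) / 197 = 25
R = √25 = 5  ⇒  r_B = 5 − 2 = 3

rB=3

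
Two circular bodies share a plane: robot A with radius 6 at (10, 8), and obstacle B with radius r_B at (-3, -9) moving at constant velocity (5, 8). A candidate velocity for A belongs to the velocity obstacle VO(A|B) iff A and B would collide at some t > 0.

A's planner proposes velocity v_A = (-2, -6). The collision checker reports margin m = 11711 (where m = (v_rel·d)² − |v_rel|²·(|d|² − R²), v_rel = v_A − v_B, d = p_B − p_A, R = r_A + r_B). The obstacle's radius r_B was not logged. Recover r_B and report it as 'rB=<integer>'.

m = 11711
d = (-13, -17);  v_rel = (-7, -14),  |v_rel|² = 245
v_rel×d = (-7)·(-17) − (-14)·(-13) = -63
since m = R²·245 − (-63)²:  R² = (3969 + 11711) / 245 = 64
R = √64 = 8  ⇒  r_B = 8 − 6 = 2

rB=2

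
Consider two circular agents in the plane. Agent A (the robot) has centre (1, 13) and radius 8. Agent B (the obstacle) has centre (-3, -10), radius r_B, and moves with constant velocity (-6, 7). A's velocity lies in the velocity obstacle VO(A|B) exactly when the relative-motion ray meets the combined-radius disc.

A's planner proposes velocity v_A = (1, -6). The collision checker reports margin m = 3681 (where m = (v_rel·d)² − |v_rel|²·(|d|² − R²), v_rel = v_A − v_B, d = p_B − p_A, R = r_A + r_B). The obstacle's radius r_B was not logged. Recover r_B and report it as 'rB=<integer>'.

m = 3681
d = (-4, -23);  v_rel = (7, -13),  |v_rel|² = 218
v_rel×d = (7)·(-23) − (-13)·(-4) = -213
since m = R²·218 − (-213)²:  R² = (45369 + 3681) / 218 = 225
R = √225 = 15  ⇒  r_B = 15 − 8 = 7

rB=7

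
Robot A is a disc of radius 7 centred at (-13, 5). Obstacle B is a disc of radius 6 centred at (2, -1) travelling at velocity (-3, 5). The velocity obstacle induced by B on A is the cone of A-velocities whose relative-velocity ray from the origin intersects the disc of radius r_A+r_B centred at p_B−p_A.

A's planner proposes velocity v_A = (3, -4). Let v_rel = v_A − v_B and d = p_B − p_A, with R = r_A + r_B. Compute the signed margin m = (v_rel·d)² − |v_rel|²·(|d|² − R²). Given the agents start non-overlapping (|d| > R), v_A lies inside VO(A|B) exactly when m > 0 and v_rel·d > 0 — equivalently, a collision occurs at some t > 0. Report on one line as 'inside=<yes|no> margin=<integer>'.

d = (15, -6),  |d|² = 261;  R = 7+6 = 13,  c = 261−13² = 92
v_rel = (6, -9),  |v_rel|² = 117;  v_rel·d = (6)·(15) + (-9)·(-6) = 144
117·t² − 288·t + 92 = 0  ⇒  m = 144² − 117·92 = 9972
m = 9972 > 0,  v_rel·d = 144 > 0  ⇒  inside

inside=yes margin=9972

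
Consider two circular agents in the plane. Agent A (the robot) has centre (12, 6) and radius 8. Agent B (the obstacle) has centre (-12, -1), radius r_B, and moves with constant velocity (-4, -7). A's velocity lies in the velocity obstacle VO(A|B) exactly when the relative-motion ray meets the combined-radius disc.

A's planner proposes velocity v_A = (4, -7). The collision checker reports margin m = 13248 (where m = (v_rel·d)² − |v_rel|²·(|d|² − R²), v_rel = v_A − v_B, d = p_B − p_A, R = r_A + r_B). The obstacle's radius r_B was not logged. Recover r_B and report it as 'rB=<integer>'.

m = 13248
d = (-24, -7);  v_rel = (8, 0),  |v_rel|² = 64
v_rel×d = (8)·(-7) − (0)·(-24) = -56
since m = R²·64 − (-56)²:  R² = (3136 + 13248) / 64 = 256
R = √256 = 16  ⇒  r_B = 16 − 8 = 8

rB=8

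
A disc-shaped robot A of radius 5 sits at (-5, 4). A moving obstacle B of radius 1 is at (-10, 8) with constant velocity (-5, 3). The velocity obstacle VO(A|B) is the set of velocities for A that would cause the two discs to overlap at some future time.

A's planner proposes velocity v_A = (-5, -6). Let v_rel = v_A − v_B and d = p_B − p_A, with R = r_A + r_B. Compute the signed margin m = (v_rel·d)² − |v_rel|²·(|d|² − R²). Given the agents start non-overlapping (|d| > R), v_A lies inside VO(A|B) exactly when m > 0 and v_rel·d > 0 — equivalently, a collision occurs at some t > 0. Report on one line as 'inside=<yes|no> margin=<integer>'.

d = (-5, 4),  |d|² = 41;  R = 5+1 = 6,  c = 41−6² = 5
v_rel = (0, -9),  |v_rel|² = 81;  v_rel·d = (0)·(-5) + (-9)·(4) = -36
81·t² + 72·t + 5 = 0  ⇒  m = (-36)² − 81·5 = 891
m = 891 > 0,  v_rel·d = -36 < 0  ⇒  outside

inside=no margin=891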